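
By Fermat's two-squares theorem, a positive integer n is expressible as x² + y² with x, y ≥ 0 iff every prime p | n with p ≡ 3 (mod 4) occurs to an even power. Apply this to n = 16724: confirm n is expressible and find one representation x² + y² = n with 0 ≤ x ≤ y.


Step 1: Factor n = 16724 = 2^2 · 37 · 113.
Step 2: Check the mod-4 condition on each prime factor: 2 = 2 (special); 37 ≡ 1 (mod 4), exponent 1; 113 ≡ 1 (mod 4), exponent 1.
All primes ≡ 3 (mod 4) appear to even exponent (or don't appear), so by the two-squares theorem n IS expressible as a sum of two squares.
Step 3: Build a representation. Group n = k² · m with k = 2 and m = 37 · 113 = 4181 (a product of primes ≡ 1 (mod 4)); a representation of m scales to one of n via (k·x)² + (k·y)² = k²(x² + y²). Each prime p ≡ 1 (mod 4) is itself a sum of two squares; find a² by testing p − a² for a perfect square:
  37: 37 − 1² = 36 = 6² ⇒ 37 = 1² + 6².
  113: 113 − 1² = 112, 113 − 2² = 109, 113 − 3² = 104, 113 − 4² = 97, 113 − 5² = 88, 113 − 6² = 77, 113 − 7² = 64 = 8² ⇒ 113 = 7² + 8².
  Combine using the Brahmagupta–Fibonacci identity (a² + b²)(c² + d²) = (ac − bd)² + (ad + bc)² = (ac + bd)² + (ad − bc)²:
  37 · 113 = 4181: from (1² + 6²)(7² + 8²), take (1·7 − 6·8, 1·8 + 6·7) = (7 − 48, 8 + 42) = (-41, 50); dropping signs (only squares matter) gives (41, 50); check 41² + 50² = 1681 + 2500 = 4181 ✓.
  Scale by k = 2: (2·41, 2·50) = (82, 100).
Step 4: Order so x ≤ y and verify: 82² + 100² = 6724 + 10000 = 16724 = n. ✓

n = 16724 = 82² + 100² (one valid representation with x ≤ y).


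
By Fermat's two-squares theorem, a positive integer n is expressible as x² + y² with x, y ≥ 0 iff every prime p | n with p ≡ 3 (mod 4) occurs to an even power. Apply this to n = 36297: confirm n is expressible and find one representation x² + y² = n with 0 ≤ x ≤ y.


Step 1: Factor n = 36297 = 3^2 · 37 · 109.
Step 2: Check the mod-4 condition on each prime factor: 3 ≡ 3 (mod 4), exponent 2 (must be even); 37 ≡ 1 (mod 4), exponent 1; 109 ≡ 1 (mod 4), exponent 1.
All primes ≡ 3 (mod 4) appear to even exponent (or don't appear), so by the two-squares theorem n IS expressible as a sum of two squares.
Step 3: Build a representation. Group n = k² · m with k = 3 and m = 37 · 109 = 4033 (a product of primes ≡ 1 (mod 4)); a representation of m scales to one of n via (k·x)² + (k·y)² = k²(x² + y²). Each prime p ≡ 1 (mod 4) is itself a sum of two squares; find a² by testing p − a² for a perfect square:
  37: 37 − 1² = 36 = 6² ⇒ 37 = 1² + 6².
  109: 109 − 1² = 108, 109 − 2² = 105, 109 − 3² = 100 = 10² ⇒ 109 = 3² + 10².
  Combine using the Brahmagupta–Fibonacci identity (a² + b²)(c² + d²) = (ac − bd)² + (ad + bc)² = (ac + bd)² + (ad − bc)²:
  37 · 109 = 4033: from (1² + 6²)(3² + 10²), take (1·3 − 6·10, 1·10 + 6·3) = (3 − 60, 10 + 18) = (-57, 28); dropping signs (only squares matter) gives (57, 28); check 57² + 28² = 3249 + 784 = 4033 ✓.
  Scale by k = 3: (3·57, 3·28) = (171, 84).
Step 4: Order so x ≤ y and verify: 84² + 171² = 7056 + 29241 = 36297 = n. ✓

n = 36297 = 84² + 171² (one valid representation with x ≤ y).


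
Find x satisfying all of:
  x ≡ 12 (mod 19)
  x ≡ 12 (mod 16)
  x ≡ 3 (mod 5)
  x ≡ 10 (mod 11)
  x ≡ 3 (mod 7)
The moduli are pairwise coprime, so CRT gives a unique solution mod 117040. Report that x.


Product of moduli M = 19 · 16 · 5 · 11 · 7 = 117040.
Merge one congruence at a time:
  Start: x ≡ 12 (mod 19).
  Combine with x ≡ 12 (mod 16); new modulus lcm = 304.
    Write x = 12 + 19·t and substitute into x ≡ 12 (mod 16): 19·t ≡ 12 − 12 = 0 (mod 16).
    Reduce coefficients mod 16: 3·t ≡ 0 (mod 16).
    The inverse of 3 mod 16 is 11 (since 3·11 = 33 = 2·16 + 1), so t ≡ 11·0 = 0 ≡ 0 (mod 16).
    Then x = 12 + 19·0 = 12, valid modulo lcm(19, 16) = 304: x ≡ 12 (mod 304).
  Combine with x ≡ 3 (mod 5); new modulus lcm = 1520.
    Write x = 12 + 304·t and substitute into x ≡ 3 (mod 5): 304·t ≡ 3 − 12 = -9 (mod 5).
    Reduce coefficients mod 5: 4·t ≡ 1 (mod 5).
    The inverse of 4 mod 5 is 4 (since 4·4 = 16 = 3·5 + 1), so t ≡ 4·1 = 4 ≡ 4 (mod 5).
    Then x = 12 + 304·4 = 1228, valid modulo lcm(304, 5) = 1520: x ≡ 1228 (mod 1520).
  Combine with x ≡ 10 (mod 11); new modulus lcm = 16720.
    Write x = 1228 + 1520·t and substitute into x ≡ 10 (mod 11): 1520·t ≡ 10 − 1228 = -1218 (mod 11).
    Reduce coefficients mod 11: 2·t ≡ 3 (mod 11).
    The inverse of 2 mod 11 is 6 (since 2·6 = 12 = 1·11 + 1), so t ≡ 6·3 = 18 ≡ 7 (mod 11).
    Then x = 1228 + 1520·7 = 11868, valid modulo lcm(1520, 11) = 16720: x ≡ 11868 (mod 16720).
  Combine with x ≡ 3 (mod 7); new modulus lcm = 117040.
    Write x = 11868 + 16720·t and substitute into x ≡ 3 (mod 7): 16720·t ≡ 3 − 11868 = -11865 (mod 7).
    Reduce coefficients mod 7: 4·t ≡ 0 (mod 7).
    The inverse of 4 mod 7 is 2 (since 4·2 = 8 = 1·7 + 1), so t ≡ 2·0 = 0 ≡ 0 (mod 7).
    Then x = 11868 + 16720·0 = 11868, valid modulo lcm(16720, 7) = 117040: x ≡ 11868 (mod 117040).
Verify against each original: 11868 mod 19 = 12, 11868 mod 16 = 12, 11868 mod 5 = 3, 11868 mod 11 = 10, 11868 mod 7 = 3.

x ≡ 11868 (mod 117040).


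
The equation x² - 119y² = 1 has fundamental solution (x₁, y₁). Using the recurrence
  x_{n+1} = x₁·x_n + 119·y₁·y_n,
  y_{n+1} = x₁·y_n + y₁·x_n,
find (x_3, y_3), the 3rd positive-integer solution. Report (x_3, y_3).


Step 1: Find the fundamental solution (x₁, y₁) of x² - 119y² = 1.
  Expand √119 as a continued fraction. a₀ = ⌊√119⌋ = 10; iterate m_{k+1} = d_k·a_k − m_k, d_{k+1} = (119 − m_{k+1}²)/d_k, a_{k+1} = ⌊(a₀ + m_{k+1})/d_{k+1}⌋ (starting m₀ = 0, d₀ = 1), with convergents p_k = a_k·p_{k-1} + p_{k-2}, q_k = a_k·q_{k-1} + q_{k-2} (p₋₁ = 1, q₋₁ = 0):
  k = 0: a₀ = 10; p₀/q₀ = 10/1; p₀² − 119·q₀² = 100 − 119 = -19.
  k = 1: m = 10, d = 19, a = ⌊(10 + 10)/19⌋ = 1; p/q = (1·10 + 1)/(1·1 + 0) = 11/1; p² − 119·q² = 121 − 119 = 2.
  k = 2: m = 9, d = 2, a = ⌊(10 + 9)/2⌋ = 9; p/q = (9·11 + 10)/(9·1 + 1) = 109/10; p² − 119·q² = 11881 − 11900 = -19.
  k = 3: m = 9, d = 19, a = ⌊(10 + 9)/19⌋ = 1; p/q = (1·109 + 11)/(1·10 + 1) = 120/11; p² − 119·q² = 14400 − 14399 = 1.
  The first convergent with p² − 119·q² = 1 gives the fundamental solution (x₁, y₁) = (120, 11).
Step 2: Apply the recurrence (x_{n+1}, y_{n+1}) = (x₁x_n + 119y₁y_n, x₁y_n + y₁x_n) repeatedly.
  From (x_1, y_1) = (120, 11): x_2 = 120·120 + 119·11·11 = 28799; y_2 = 120·11 + 11·120 = 2640.
  From (x_2, y_2) = (28799, 2640): x_3 = 120·28799 + 119·11·2640 = 6911640; y_3 = 120·2640 + 11·28799 = 633589.
Step 3: Verify x_3² - 119·y_3² = 47770767489600 - 47770767489599 = 1 (should be 1). ✓

(x_1, y_1) = (120, 11); (x_3, y_3) = (6911640, 633589).


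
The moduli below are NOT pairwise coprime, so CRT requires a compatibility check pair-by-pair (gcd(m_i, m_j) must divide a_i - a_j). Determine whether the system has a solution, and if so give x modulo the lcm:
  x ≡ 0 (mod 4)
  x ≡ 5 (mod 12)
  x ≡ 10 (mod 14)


Moduli 4, 12, 14 are not pairwise coprime, so CRT works modulo lcm(m_i) when all pairwise compatibility conditions hold.
Pairwise compatibility: gcd(m_i, m_j) must divide a_i - a_j for every pair.
Merge one congruence at a time:
  Start: x ≡ 0 (mod 4).
  Combine with x ≡ 5 (mod 12): gcd(4, 12) = 4, and 5 - 0 = 5 is NOT divisible by 4.
    ⇒ system is inconsistent (no integer solution).

No solution (the system is inconsistent).


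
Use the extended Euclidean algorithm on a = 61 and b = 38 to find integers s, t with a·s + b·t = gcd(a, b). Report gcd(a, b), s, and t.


Euclidean algorithm on (61, 38) — divide until remainder is 0:
  61 = 1 · 38 + 23
  38 = 1 · 23 + 15
  23 = 1 · 15 + 8
  15 = 1 · 8 + 7
  8 = 1 · 7 + 1
  7 = 7 · 1 + 0
gcd(61, 38) = 1.
Track Bezout coefficients alongside the remainders: start with r₀ = 61 = a·1 + b·0 (s = 1, t = 0) and r₁ = 38 = a·0 + b·1 (s = 0, t = 1); each new remainder r_{k+1} = r_{k-1} − q_k·r_k inherits s_{k+1} = s_{k-1} − q_k·s_k, t_{k+1} = t_{k-1} − q_k·t_k, so r_k = a·s_k + b·t_k at every step:
  q = 1: r = 23, s = 1 − 1·0 = 1, t = 0 − 1·1 = -1  (check: 61·1 + 38·(-1) = 23)
  q = 1: r = 15, s = 0 − 1·1 = -1, t = 1 − 1·(-1) = 2  (check: 61·(-1) + 38·2 = 15)
  q = 1: r = 8, s = 1 − 1·(-1) = 2, t = -1 − 1·2 = -3  (check: 61·2 + 38·(-3) = 8)
  q = 1: r = 7, s = -1 − 1·2 = -3, t = 2 − 1·(-3) = 5  (check: 61·(-3) + 38·5 = 7)
  q = 1: r = 1, s = 2 − 1·(-3) = 5, t = -3 − 1·5 = -8  (check: 61·5 + 38·(-8) = 1)
The row with r = 1 (the gcd) gives the Bezout coefficients s = 5, t = -8.
Result: 61 · (5) + 38 · (-8) = 1.

gcd(61, 38) = 1; s = 5, t = -8 (check: 61·5 + 38·(-8) = 1).


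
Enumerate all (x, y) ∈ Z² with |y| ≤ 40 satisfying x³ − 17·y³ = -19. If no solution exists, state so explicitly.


The equation is x³ - 17y³ = -19. For fixed y, x³ = 17·y³ − 19, so a solution requires the RHS to be a perfect cube.
Strategy: iterate y from -40 to 40, compute RHS = 17·y³ − 19, and check whether it is a (positive or negative) perfect cube.
Check small values of y:
  y = 0: RHS = -19 is not a perfect cube.
  y = 1: RHS = -2 is not a perfect cube.
  y = -1: RHS = -36 is not a perfect cube.
  y = 2: RHS = 117 is not a perfect cube.
  y = -2: RHS = -155 is not a perfect cube.
  y = 3: RHS = 440 is not a perfect cube.
  y = -3: RHS = -478 is not a perfect cube.
Continuing the search up to |y| = 40 finds no solutions either.
No (x, y) in the scanned range satisfies the equation.

No integer solutions with |y| ≤ 40.


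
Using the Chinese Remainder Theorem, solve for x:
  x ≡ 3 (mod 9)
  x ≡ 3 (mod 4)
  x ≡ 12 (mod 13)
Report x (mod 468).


Moduli 9, 4, 13 are pairwise coprime; by CRT there is a unique solution modulo M = 9 · 4 · 13 = 468.
Solve pairwise, accumulating the modulus:
  Start with x ≡ 3 (mod 9).
  Combine with x ≡ 3 (mod 4): since gcd(9, 4) = 1, we get a unique residue mod 36.
    Write x = 3 + 9·t and substitute into x ≡ 3 (mod 4): 9·t ≡ 3 − 3 = 0 (mod 4).
    Reduce coefficients mod 4: 1·t ≡ 0 (mod 4).
    So t ≡ 0 (mod 4).
    Then x = 3 + 9·0 = 3, valid modulo lcm(9, 4) = 36: x ≡ 3 (mod 36).
  Combine with x ≡ 12 (mod 13): since gcd(36, 13) = 1, we get a unique residue mod 468.
    Write x = 3 + 36·t and substitute into x ≡ 12 (mod 13): 36·t ≡ 12 − 3 = 9 (mod 13).
    Reduce coefficients mod 13: 10·t ≡ 9 (mod 13).
    The inverse of 10 mod 13 is 4 (since 10·4 = 40 = 3·13 + 1), so t ≡ 4·9 = 36 ≡ 10 (mod 13).
    Then x = 3 + 36·10 = 363, valid modulo lcm(36, 13) = 468: x ≡ 363 (mod 468).
Verify: 363 mod 9 = 3 ✓, 363 mod 4 = 3 ✓, 363 mod 13 = 12 ✓.

x ≡ 363 (mod 468).


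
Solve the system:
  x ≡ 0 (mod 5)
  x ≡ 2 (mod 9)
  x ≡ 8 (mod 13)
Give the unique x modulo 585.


Moduli 5, 9, 13 are pairwise coprime; by CRT there is a unique solution modulo M = 5 · 9 · 13 = 585.
Solve pairwise, accumulating the modulus:
  Start with x ≡ 0 (mod 5).
  Combine with x ≡ 2 (mod 9): since gcd(5, 9) = 1, we get a unique residue mod 45.
    Write x = 0 + 5·t and substitute into x ≡ 2 (mod 9): 5·t ≡ 2 − 0 = 2 (mod 9).
    The inverse of 5 mod 9 is 2 (since 5·2 = 10 = 1·9 + 1), so t ≡ 2·2 = 4 ≡ 4 (mod 9).
    Then x = 0 + 5·4 = 20, valid modulo lcm(5, 9) = 45: x ≡ 20 (mod 45).
  Combine with x ≡ 8 (mod 13): since gcd(45, 13) = 1, we get a unique residue mod 585.
    Write x = 20 + 45·t and substitute into x ≡ 8 (mod 13): 45·t ≡ 8 − 20 = -12 (mod 13).
    Reduce coefficients mod 13: 6·t ≡ 1 (mod 13).
    The inverse of 6 mod 13 is 11 (since 6·11 = 66 = 5·13 + 1), so t ≡ 11·1 = 11 ≡ 11 (mod 13).
    Then x = 20 + 45·11 = 515, valid modulo lcm(45, 13) = 585: x ≡ 515 (mod 585).
Verify: 515 mod 5 = 0 ✓, 515 mod 9 = 2 ✓, 515 mod 13 = 8 ✓.

x ≡ 515 (mod 585).


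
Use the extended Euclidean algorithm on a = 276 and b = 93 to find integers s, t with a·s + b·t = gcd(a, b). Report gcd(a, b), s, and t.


Euclidean algorithm on (276, 93) — divide until remainder is 0:
  276 = 2 · 93 + 90
  93 = 1 · 90 + 3
  90 = 30 · 3 + 0
gcd(276, 93) = 3.
Track Bezout coefficients alongside the remainders: start with r₀ = 276 = a·1 + b·0 (s = 1, t = 0) and r₁ = 93 = a·0 + b·1 (s = 0, t = 1); each new remainder r_{k+1} = r_{k-1} − q_k·r_k inherits s_{k+1} = s_{k-1} − q_k·s_k, t_{k+1} = t_{k-1} − q_k·t_k, so r_k = a·s_k + b·t_k at every step:
  q = 2: r = 90, s = 1 − 2·0 = 1, t = 0 − 2·1 = -2  (check: 276·1 + 93·(-2) = 90)
  q = 1: r = 3, s = 0 − 1·1 = -1, t = 1 − 1·(-2) = 3  (check: 276·(-1) + 93·3 = 3)
The row with r = 3 (the gcd) gives the Bezout coefficients s = -1, t = 3.
Result: 276 · (-1) + 93 · (3) = 3.

gcd(276, 93) = 3; s = -1, t = 3 (check: 276·(-1) + 93·3 = 3).


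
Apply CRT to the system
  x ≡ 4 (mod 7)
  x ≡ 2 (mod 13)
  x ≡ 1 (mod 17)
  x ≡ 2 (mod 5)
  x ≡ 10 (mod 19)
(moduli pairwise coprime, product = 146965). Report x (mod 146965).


Product of moduli M = 7 · 13 · 17 · 5 · 19 = 146965.
Merge one congruence at a time:
  Start: x ≡ 4 (mod 7).
  Combine with x ≡ 2 (mod 13); new modulus lcm = 91.
    Write x = 4 + 7·t and substitute into x ≡ 2 (mod 13): 7·t ≡ 2 − 4 = -2 (mod 13).
    Reduce coefficients mod 13: 7·t ≡ 11 (mod 13).
    The inverse of 7 mod 13 is 2 (since 7·2 = 14 = 1·13 + 1), so t ≡ 2·11 = 22 ≡ 9 (mod 13).
    Then x = 4 + 7·9 = 67, valid modulo lcm(7, 13) = 91: x ≡ 67 (mod 91).
  Combine with x ≡ 1 (mod 17); new modulus lcm = 1547.
    Write x = 67 + 91·t and substitute into x ≡ 1 (mod 17): 91·t ≡ 1 − 67 = -66 (mod 17).
    Reduce coefficients mod 17: 6·t ≡ 2 (mod 17).
    The inverse of 6 mod 17 is 3 (since 6·3 = 18 = 1·17 + 1), so t ≡ 3·2 = 6 ≡ 6 (mod 17).
    Then x = 67 + 91·6 = 613, valid modulo lcm(91, 17) = 1547: x ≡ 613 (mod 1547).
  Combine with x ≡ 2 (mod 5); new modulus lcm = 7735.
    Write x = 613 + 1547·t and substitute into x ≡ 2 (mod 5): 1547·t ≡ 2 − 613 = -611 (mod 5).
    Reduce coefficients mod 5: 2·t ≡ 4 (mod 5).
    The inverse of 2 mod 5 is 3 (since 2·3 = 6 = 1·5 + 1), so t ≡ 3·4 = 12 ≡ 2 (mod 5).
    Then x = 613 + 1547·2 = 3707, valid modulo lcm(1547, 5) = 7735: x ≡ 3707 (mod 7735).
  Combine with x ≡ 10 (mod 19); new modulus lcm = 146965.
    Write x = 3707 + 7735·t and substitute into x ≡ 10 (mod 19): 7735·t ≡ 10 − 3707 = -3697 (mod 19).
    Reduce coefficients mod 19: 2·t ≡ 8 (mod 19).
    The inverse of 2 mod 19 is 10 (since 2·10 = 20 = 1·19 + 1), so t ≡ 10·8 = 80 ≡ 4 (mod 19).
    Then x = 3707 + 7735·4 = 34647, valid modulo lcm(7735, 19) = 146965: x ≡ 34647 (mod 146965).
Verify against each original: 34647 mod 7 = 4, 34647 mod 13 = 2, 34647 mod 17 = 1, 34647 mod 5 = 2, 34647 mod 19 = 10.

x ≡ 34647 (mod 146965).


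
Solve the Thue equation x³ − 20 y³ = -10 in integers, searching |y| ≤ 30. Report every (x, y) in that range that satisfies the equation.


The equation is x³ - 20y³ = -10. For fixed y, x³ = 20·y³ − 10, so a solution requires the RHS to be a perfect cube.
Strategy: iterate y from -30 to 30, compute RHS = 20·y³ − 10, and check whether it is a (positive or negative) perfect cube.
Check small values of y:
  y = 0: RHS = -10 is not a perfect cube.
  y = 1: RHS = 10 is not a perfect cube.
  y = -1: RHS = -30 is not a perfect cube.
  y = 2: RHS = 150 is not a perfect cube.
  y = -2: RHS = -170 is not a perfect cube.
  y = 3: RHS = 530 is not a perfect cube.
  y = -3: RHS = -550 is not a perfect cube.
Continuing the search up to |y| = 30 finds no solutions either.
No (x, y) in the scanned range satisfies the equation.

No integer solutions with |y| ≤ 30.


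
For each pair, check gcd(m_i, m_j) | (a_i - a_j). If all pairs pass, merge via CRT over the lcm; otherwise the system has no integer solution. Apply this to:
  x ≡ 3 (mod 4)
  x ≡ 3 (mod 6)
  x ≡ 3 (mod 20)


Moduli 4, 6, 20 are not pairwise coprime, so CRT works modulo lcm(m_i) when all pairwise compatibility conditions hold.
Pairwise compatibility: gcd(m_i, m_j) must divide a_i - a_j for every pair.
Merge one congruence at a time:
  Start: x ≡ 3 (mod 4).
  Combine with x ≡ 3 (mod 6): gcd(4, 6) = 2; 3 - 3 = 0, which IS divisible by 2, so compatible.
    Write x = 3 + 4·t and substitute into x ≡ 3 (mod 6): 4·t ≡ 3 − 3 = 0 (mod 6).
    Divide the congruence (and modulus) by g = 2: 2·t ≡ 0 (mod 3).
    The inverse of 2 mod 3 is 2 (since 2·2 = 4 = 1·3 + 1), so t ≡ 2·0 = 0 ≡ 0 (mod 3).
    Then x = 3 + 4·0 = 3, valid modulo lcm(4, 6) = 12: x ≡ 3 (mod 12).
  Combine with x ≡ 3 (mod 20): gcd(12, 20) = 4; 3 - 3 = 0, which IS divisible by 4, so compatible.
    Write x = 3 + 12·t and substitute into x ≡ 3 (mod 20): 12·t ≡ 3 − 3 = 0 (mod 20).
    Divide the congruence (and modulus) by g = 4: 3·t ≡ 0 (mod 5).
    The inverse of 3 mod 5 is 2 (since 3·2 = 6 = 1·5 + 1), so t ≡ 2·0 = 0 ≡ 0 (mod 5).
    Then x = 3 + 12·0 = 3, valid modulo lcm(12, 20) = 60: x ≡ 3 (mod 60).
Verify: 3 mod 4 = 3, 3 mod 6 = 3, 3 mod 20 = 3.

x ≡ 3 (mod 60).


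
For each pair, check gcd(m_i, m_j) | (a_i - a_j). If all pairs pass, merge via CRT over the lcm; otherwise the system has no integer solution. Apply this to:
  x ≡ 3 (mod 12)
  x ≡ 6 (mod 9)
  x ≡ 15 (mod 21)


Moduli 12, 9, 21 are not pairwise coprime, so CRT works modulo lcm(m_i) when all pairwise compatibility conditions hold.
Pairwise compatibility: gcd(m_i, m_j) must divide a_i - a_j for every pair.
Merge one congruence at a time:
  Start: x ≡ 3 (mod 12).
  Combine with x ≡ 6 (mod 9): gcd(12, 9) = 3; 6 - 3 = 3, which IS divisible by 3, so compatible.
    Write x = 3 + 12·t and substitute into x ≡ 6 (mod 9): 12·t ≡ 6 − 3 = 3 (mod 9).
    Divide the congruence (and modulus) by g = 3: 4·t ≡ 1 (mod 3).
    Reduce coefficients mod 3: 1·t ≡ 1 (mod 3).
    So t ≡ 1 (mod 3).
    Then x = 3 + 12·1 = 15, valid modulo lcm(12, 9) = 36: x ≡ 15 (mod 36).
  Combine with x ≡ 15 (mod 21): gcd(36, 21) = 3; 15 - 15 = 0, which IS divisible by 3, so compatible.
    Write x = 15 + 36·t and substitute into x ≡ 15 (mod 21): 36·t ≡ 15 − 15 = 0 (mod 21).
    Divide the congruence (and modulus) by g = 3: 12·t ≡ 0 (mod 7).
    Reduce coefficients mod 7: 5·t ≡ 0 (mod 7).
    The inverse of 5 mod 7 is 3 (since 5·3 = 15 = 2·7 + 1), so t ≡ 3·0 = 0 ≡ 0 (mod 7).
    Then x = 15 + 36·0 = 15, valid modulo lcm(36, 21) = 252: x ≡ 15 (mod 252).
Verify: 15 mod 12 = 3, 15 mod 9 = 6, 15 mod 21 = 15.

x ≡ 15 (mod 252).


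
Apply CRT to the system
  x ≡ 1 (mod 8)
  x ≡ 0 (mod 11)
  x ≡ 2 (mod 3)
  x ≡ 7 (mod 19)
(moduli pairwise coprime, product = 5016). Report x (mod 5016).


Product of moduli M = 8 · 11 · 3 · 19 = 5016.
Merge one congruence at a time:
  Start: x ≡ 1 (mod 8).
  Combine with x ≡ 0 (mod 11); new modulus lcm = 88.
    Write x = 1 + 8·t and substitute into x ≡ 0 (mod 11): 8·t ≡ 0 − 1 = -1 (mod 11).
    Reduce coefficients mod 11: 8·t ≡ 10 (mod 11).
    The inverse of 8 mod 11 is 7 (since 8·7 = 56 = 5·11 + 1), so t ≡ 7·10 = 70 ≡ 4 (mod 11).
    Then x = 1 + 8·4 = 33, valid modulo lcm(8, 11) = 88: x ≡ 33 (mod 88).
  Combine with x ≡ 2 (mod 3); new modulus lcm = 264.
    Write x = 33 + 88·t and substitute into x ≡ 2 (mod 3): 88·t ≡ 2 − 33 = -31 (mod 3).
    Reduce coefficients mod 3: 1·t ≡ 2 (mod 3).
    So t ≡ 2 (mod 3).
    Then x = 33 + 88·2 = 209, valid modulo lcm(88, 3) = 264: x ≡ 209 (mod 264).
  Combine with x ≡ 7 (mod 19); new modulus lcm = 5016.
    Write x = 209 + 264·t and substitute into x ≡ 7 (mod 19): 264·t ≡ 7 − 209 = -202 (mod 19).
    Reduce coefficients mod 19: 17·t ≡ 7 (mod 19).
    The inverse of 17 mod 19 is 9 (since 17·9 = 153 = 8·19 + 1), so t ≡ 9·7 = 63 ≡ 6 (mod 19).
    Then x = 209 + 264·6 = 1793, valid modulo lcm(264, 19) = 5016: x ≡ 1793 (mod 5016).
Verify against each original: 1793 mod 8 = 1, 1793 mod 11 = 0, 1793 mod 3 = 2, 1793 mod 19 = 7.

x ≡ 1793 (mod 5016).


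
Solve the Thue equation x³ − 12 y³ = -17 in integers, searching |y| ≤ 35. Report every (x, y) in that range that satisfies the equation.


The equation is x³ - 12y³ = -17. For fixed y, x³ = 12·y³ − 17, so a solution requires the RHS to be a perfect cube.
Strategy: iterate y from -35 to 35, compute RHS = 12·y³ − 17, and check whether it is a (positive or negative) perfect cube.
Check small values of y:
  y = 0: RHS = -17 is not a perfect cube.
  y = 1: RHS = -5 is not a perfect cube.
  y = -1: RHS = -29 is not a perfect cube.
  y = 2: RHS = 79 is not a perfect cube.
  y = -2: RHS = -113 is not a perfect cube.
  y = 3: RHS = 307 is not a perfect cube.
  y = -3: RHS = -341 is not a perfect cube.
Continuing the search up to |y| = 35 finds no solutions either.
No (x, y) in the scanned range satisfies the equation.

No integer solutions with |y| ≤ 35.


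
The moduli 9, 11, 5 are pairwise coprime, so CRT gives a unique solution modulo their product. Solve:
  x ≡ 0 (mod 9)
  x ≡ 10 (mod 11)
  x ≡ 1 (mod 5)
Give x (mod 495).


Moduli 9, 11, 5 are pairwise coprime; by CRT there is a unique solution modulo M = 9 · 11 · 5 = 495.
Solve pairwise, accumulating the modulus:
  Start with x ≡ 0 (mod 9).
  Combine with x ≡ 10 (mod 11): since gcd(9, 11) = 1, we get a unique residue mod 99.
    Write x = 0 + 9·t and substitute into x ≡ 10 (mod 11): 9·t ≡ 10 − 0 = 10 (mod 11).
    The inverse of 9 mod 11 is 5 (since 9·5 = 45 = 4·11 + 1), so t ≡ 5·10 = 50 ≡ 6 (mod 11).
    Then x = 0 + 9·6 = 54, valid modulo lcm(9, 11) = 99: x ≡ 54 (mod 99).
  Combine with x ≡ 1 (mod 5): since gcd(99, 5) = 1, we get a unique residue mod 495.
    Write x = 54 + 99·t and substitute into x ≡ 1 (mod 5): 99·t ≡ 1 − 54 = -53 (mod 5).
    Reduce coefficients mod 5: 4·t ≡ 2 (mod 5).
    The inverse of 4 mod 5 is 4 (since 4·4 = 16 = 3·5 + 1), so t ≡ 4·2 = 8 ≡ 3 (mod 5).
    Then x = 54 + 99·3 = 351, valid modulo lcm(99, 5) = 495: x ≡ 351 (mod 495).
Verify: 351 mod 9 = 0 ✓, 351 mod 11 = 10 ✓, 351 mod 5 = 1 ✓.

x ≡ 351 (mod 495).


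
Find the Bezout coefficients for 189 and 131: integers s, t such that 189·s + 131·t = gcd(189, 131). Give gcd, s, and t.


Euclidean algorithm on (189, 131) — divide until remainder is 0:
  189 = 1 · 131 + 58
  131 = 2 · 58 + 15
  58 = 3 · 15 + 13
  15 = 1 · 13 + 2
  13 = 6 · 2 + 1
  2 = 2 · 1 + 0
gcd(189, 131) = 1.
Track Bezout coefficients alongside the remainders: start with r₀ = 189 = a·1 + b·0 (s = 1, t = 0) and r₁ = 131 = a·0 + b·1 (s = 0, t = 1); each new remainder r_{k+1} = r_{k-1} − q_k·r_k inherits s_{k+1} = s_{k-1} − q_k·s_k, t_{k+1} = t_{k-1} − q_k·t_k, so r_k = a·s_k + b·t_k at every step:
  q = 1: r = 58, s = 1 − 1·0 = 1, t = 0 − 1·1 = -1  (check: 189·1 + 131·(-1) = 58)
  q = 2: r = 15, s = 0 − 2·1 = -2, t = 1 − 2·(-1) = 3  (check: 189·(-2) + 131·3 = 15)
  q = 3: r = 13, s = 1 − 3·(-2) = 7, t = -1 − 3·3 = -10  (check: 189·7 + 131·(-10) = 13)
  q = 1: r = 2, s = -2 − 1·7 = -9, t = 3 − 1·(-10) = 13  (check: 189·(-9) + 131·13 = 2)
  q = 6: r = 1, s = 7 − 6·(-9) = 61, t = -10 − 6·13 = -88  (check: 189·61 + 131·(-88) = 1)
The row with r = 1 (the gcd) gives the Bezout coefficients s = 61, t = -88.
Result: 189 · (61) + 131 · (-88) = 1.

gcd(189, 131) = 1; s = 61, t = -88 (check: 189·61 + 131·(-88) = 1).


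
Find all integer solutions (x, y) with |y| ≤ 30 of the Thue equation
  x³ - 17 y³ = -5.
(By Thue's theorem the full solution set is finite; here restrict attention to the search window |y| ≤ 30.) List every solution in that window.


The equation is x³ - 17y³ = -5. For fixed y, x³ = 17·y³ − 5, so a solution requires the RHS to be a perfect cube.
Strategy: iterate y from -30 to 30, compute RHS = 17·y³ − 5, and check whether it is a (positive or negative) perfect cube.
Check small values of y:
  y = 0: RHS = -5 is not a perfect cube.
  y = 1: RHS = 12 is not a perfect cube.
  y = -1: RHS = -22 is not a perfect cube.
  y = 2: RHS = 131 is not a perfect cube.
  y = -2: RHS = -141 is not a perfect cube.
  y = 3: RHS = 454 is not a perfect cube.
  y = -3: RHS = -464 is not a perfect cube.
Continuing the search up to |y| = 30 finds no solutions either.
No (x, y) in the scanned range satisfies the equation.

No integer solutions with |y| ≤ 30.


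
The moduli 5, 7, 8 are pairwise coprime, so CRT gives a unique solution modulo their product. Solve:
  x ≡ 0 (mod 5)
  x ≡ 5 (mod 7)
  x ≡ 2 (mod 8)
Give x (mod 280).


Moduli 5, 7, 8 are pairwise coprime; by CRT there is a unique solution modulo M = 5 · 7 · 8 = 280.
Solve pairwise, accumulating the modulus:
  Start with x ≡ 0 (mod 5).
  Combine with x ≡ 5 (mod 7): since gcd(5, 7) = 1, we get a unique residue mod 35.
    Write x = 0 + 5·t and substitute into x ≡ 5 (mod 7): 5·t ≡ 5 − 0 = 5 (mod 7).
    The inverse of 5 mod 7 is 3 (since 5·3 = 15 = 2·7 + 1), so t ≡ 3·5 = 15 ≡ 1 (mod 7).
    Then x = 0 + 5·1 = 5, valid modulo lcm(5, 7) = 35: x ≡ 5 (mod 35).
  Combine with x ≡ 2 (mod 8): since gcd(35, 8) = 1, we get a unique residue mod 280.
    Write x = 5 + 35·t and substitute into x ≡ 2 (mod 8): 35·t ≡ 2 − 5 = -3 (mod 8).
    Reduce coefficients mod 8: 3·t ≡ 5 (mod 8).
    The inverse of 3 mod 8 is 3 (since 3·3 = 9 = 1·8 + 1), so t ≡ 3·5 = 15 ≡ 7 (mod 8).
    Then x = 5 + 35·7 = 250, valid modulo lcm(35, 8) = 280: x ≡ 250 (mod 280).
Verify: 250 mod 5 = 0 ✓, 250 mod 7 = 5 ✓, 250 mod 8 = 2 ✓.

x ≡ 250 (mod 280).


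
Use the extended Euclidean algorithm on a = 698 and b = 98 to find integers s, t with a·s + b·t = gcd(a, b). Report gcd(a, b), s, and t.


Euclidean algorithm on (698, 98) — divide until remainder is 0:
  698 = 7 · 98 + 12
  98 = 8 · 12 + 2
  12 = 6 · 2 + 0
gcd(698, 98) = 2.
Track Bezout coefficients alongside the remainders: start with r₀ = 698 = a·1 + b·0 (s = 1, t = 0) and r₁ = 98 = a·0 + b·1 (s = 0, t = 1); each new remainder r_{k+1} = r_{k-1} − q_k·r_k inherits s_{k+1} = s_{k-1} − q_k·s_k, t_{k+1} = t_{k-1} − q_k·t_k, so r_k = a·s_k + b·t_k at every step:
  q = 7: r = 12, s = 1 − 7·0 = 1, t = 0 − 7·1 = -7  (check: 698·1 + 98·(-7) = 12)
  q = 8: r = 2, s = 0 − 8·1 = -8, t = 1 − 8·(-7) = 57  (check: 698·(-8) + 98·57 = 2)
The row with r = 2 (the gcd) gives the Bezout coefficients s = -8, t = 57.
Result: 698 · (-8) + 98 · (57) = 2.

gcd(698, 98) = 2; s = -8, t = 57 (check: 698·(-8) + 98·57 = 2).


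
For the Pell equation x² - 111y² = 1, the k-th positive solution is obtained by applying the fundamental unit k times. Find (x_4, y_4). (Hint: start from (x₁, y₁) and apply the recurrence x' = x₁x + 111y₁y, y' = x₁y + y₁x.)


Step 1: Find the fundamental solution (x₁, y₁) of x² - 111y² = 1.
  Expand √111 as a continued fraction. a₀ = ⌊√111⌋ = 10; iterate m_{k+1} = d_k·a_k − m_k, d_{k+1} = (111 − m_{k+1}²)/d_k, a_{k+1} = ⌊(a₀ + m_{k+1})/d_{k+1}⌋ (starting m₀ = 0, d₀ = 1), with convergents p_k = a_k·p_{k-1} + p_{k-2}, q_k = a_k·q_{k-1} + q_{k-2} (p₋₁ = 1, q₋₁ = 0):
  k = 0: a₀ = 10; p₀/q₀ = 10/1; p₀² − 111·q₀² = 100 − 111 = -11.
  k = 1: m = 10, d = 11, a = ⌊(10 + 10)/11⌋ = 1; p/q = (1·10 + 1)/(1·1 + 0) = 11/1; p² − 111·q² = 121 − 111 = 10.
  k = 2: m = 1, d = 10, a = ⌊(10 + 1)/10⌋ = 1; p/q = (1·11 + 10)/(1·1 + 1) = 21/2; p² − 111·q² = 441 − 444 = -3.
  k = 3: m = 9, d = 3, a = ⌊(10 + 9)/3⌋ = 6; p/q = (6·21 + 11)/(6·2 + 1) = 137/13; p² − 111·q² = 18769 − 18759 = 10.
  k = 4: m = 9, d = 10, a = ⌊(10 + 9)/10⌋ = 1; p/q = (1·137 + 21)/(1·13 + 2) = 158/15; p² − 111·q² = 24964 − 24975 = -11.
  k = 5: m = 1, d = 11, a = ⌊(10 + 1)/11⌋ = 1; p/q = (1·158 + 137)/(1·15 + 13) = 295/28; p² − 111·q² = 87025 − 87024 = 1.
  The first convergent with p² − 111·q² = 1 gives the fundamental solution (x₁, y₁) = (295, 28).
Step 2: Apply the recurrence (x_{n+1}, y_{n+1}) = (x₁x_n + 111y₁y_n, x₁y_n + y₁x_n) repeatedly.
  From (x_1, y_1) = (295, 28): x_2 = 295·295 + 111·28·28 = 174049; y_2 = 295·28 + 28·295 = 16520.
  From (x_2, y_2) = (174049, 16520): x_3 = 295·174049 + 111·28·16520 = 102688615; y_3 = 295·16520 + 28·174049 = 9746772.
  From (x_3, y_3) = (102688615, 9746772): x_4 = 295·102688615 + 111·28·9746772 = 60586108801; y_4 = 295·9746772 + 28·102688615 = 5750578960.
Step 3: Verify x_4² - 111·y_4² = 3670676579646609657601 - 3670676579646609657600 = 1 (should be 1). ✓

(x_1, y_1) = (295, 28); (x_4, y_4) = (60586108801, 5750578960).


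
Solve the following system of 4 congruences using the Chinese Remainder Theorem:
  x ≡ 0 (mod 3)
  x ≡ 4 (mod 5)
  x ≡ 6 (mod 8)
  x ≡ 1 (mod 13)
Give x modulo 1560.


Product of moduli M = 3 · 5 · 8 · 13 = 1560.
Merge one congruence at a time:
  Start: x ≡ 0 (mod 3).
  Combine with x ≡ 4 (mod 5); new modulus lcm = 15.
    Write x = 0 + 3·t and substitute into x ≡ 4 (mod 5): 3·t ≡ 4 − 0 = 4 (mod 5).
    The inverse of 3 mod 5 is 2 (since 3·2 = 6 = 1·5 + 1), so t ≡ 2·4 = 8 ≡ 3 (mod 5).
    Then x = 0 + 3·3 = 9, valid modulo lcm(3, 5) = 15: x ≡ 9 (mod 15).
  Combine with x ≡ 6 (mod 8); new modulus lcm = 120.
    Write x = 9 + 15·t and substitute into x ≡ 6 (mod 8): 15·t ≡ 6 − 9 = -3 (mod 8).
    Reduce coefficients mod 8: 7·t ≡ 5 (mod 8).
    The inverse of 7 mod 8 is 7 (since 7·7 = 49 = 6·8 + 1), so t ≡ 7·5 = 35 ≡ 3 (mod 8).
    Then x = 9 + 15·3 = 54, valid modulo lcm(15, 8) = 120: x ≡ 54 (mod 120).
  Combine with x ≡ 1 (mod 13); new modulus lcm = 1560.
    Write x = 54 + 120·t and substitute into x ≡ 1 (mod 13): 120·t ≡ 1 − 54 = -53 (mod 13).
    Reduce coefficients mod 13: 3·t ≡ 12 (mod 13).
    The inverse of 3 mod 13 is 9 (since 3·9 = 27 = 2·13 + 1), so t ≡ 9·12 = 108 ≡ 4 (mod 13).
    Then x = 54 + 120·4 = 534, valid modulo lcm(120, 13) = 1560: x ≡ 534 (mod 1560).
Verify against each original: 534 mod 3 = 0, 534 mod 5 = 4, 534 mod 8 = 6, 534 mod 13 = 1.

x ≡ 534 (mod 1560).


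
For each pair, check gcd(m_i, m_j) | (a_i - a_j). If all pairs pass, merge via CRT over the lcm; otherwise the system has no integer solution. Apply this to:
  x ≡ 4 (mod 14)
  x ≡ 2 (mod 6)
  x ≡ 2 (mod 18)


Moduli 14, 6, 18 are not pairwise coprime, so CRT works modulo lcm(m_i) when all pairwise compatibility conditions hold.
Pairwise compatibility: gcd(m_i, m_j) must divide a_i - a_j for every pair.
Merge one congruence at a time:
  Start: x ≡ 4 (mod 14).
  Combine with x ≡ 2 (mod 6): gcd(14, 6) = 2; 2 - 4 = -2, which IS divisible by 2, so compatible.
    Write x = 4 + 14·t and substitute into x ≡ 2 (mod 6): 14·t ≡ 2 − 4 = -2 (mod 6).
    Divide the congruence (and modulus) by g = 2: 7·t ≡ -1 (mod 3).
    Reduce coefficients mod 3: 1·t ≡ 2 (mod 3).
    So t ≡ 2 (mod 3).
    Then x = 4 + 14·2 = 32, valid modulo lcm(14, 6) = 42: x ≡ 32 (mod 42).
  Combine with x ≡ 2 (mod 18): gcd(42, 18) = 6; 2 - 32 = -30, which IS divisible by 6, so compatible.
    Write x = 32 + 42·t and substitute into x ≡ 2 (mod 18): 42·t ≡ 2 − 32 = -30 (mod 18).
    Divide the congruence (and modulus) by g = 6: 7·t ≡ -5 (mod 3).
    Reduce coefficients mod 3: 1·t ≡ 1 (mod 3).
    So t ≡ 1 (mod 3).
    Then x = 32 + 42·1 = 74, valid modulo lcm(42, 18) = 126: x ≡ 74 (mod 126).
Verify: 74 mod 14 = 4, 74 mod 6 = 2, 74 mod 18 = 2.

x ≡ 74 (mod 126).


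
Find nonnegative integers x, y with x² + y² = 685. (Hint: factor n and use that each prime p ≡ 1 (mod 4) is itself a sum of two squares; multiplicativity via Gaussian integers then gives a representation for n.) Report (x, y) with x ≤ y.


Step 1: Factor n = 685 = 5 · 137.
Step 2: Check the mod-4 condition on each prime factor: 5 ≡ 1 (mod 4), exponent 1; 137 ≡ 1 (mod 4), exponent 1.
All primes ≡ 3 (mod 4) appear to even exponent (or don't appear), so by the two-squares theorem n IS expressible as a sum of two squares.
Step 3: Build a representation. Here n = 5 · 137 is a product of primes ≡ 1 (mod 4). Each prime p ≡ 1 (mod 4) is itself a sum of two squares; find a² by testing p − a² for a perfect square:
  5: 5 − 1² = 4 = 2² ⇒ 5 = 1² + 2².
  137: 137 − 1² = 136, 137 − 2² = 133, 137 − 3² = 128, 137 − 4² = 121 = 11² ⇒ 137 = 4² + 11².
  Combine using the Brahmagupta–Fibonacci identity (a² + b²)(c² + d²) = (ac − bd)² + (ad + bc)² = (ac + bd)² + (ad − bc)²:
  5 · 137 = 685: from (1² + 2²)(4² + 11²), take (1·4 − 2·11, 1·11 + 2·4) = (4 − 22, 11 + 8) = (-18, 19); dropping signs (only squares matter) gives (18, 19); check 18² + 19² = 324 + 361 = 685 ✓.
Step 4: Order so x ≤ y and verify: 18² + 19² = 324 + 361 = 685 = n. ✓

n = 685 = 18² + 19² (one valid representation with x ≤ y).


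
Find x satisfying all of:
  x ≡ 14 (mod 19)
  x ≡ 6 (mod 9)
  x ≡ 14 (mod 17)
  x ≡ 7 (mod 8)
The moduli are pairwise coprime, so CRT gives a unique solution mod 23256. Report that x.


Product of moduli M = 19 · 9 · 17 · 8 = 23256.
Merge one congruence at a time:
  Start: x ≡ 14 (mod 19).
  Combine with x ≡ 6 (mod 9); new modulus lcm = 171.
    Write x = 14 + 19·t and substitute into x ≡ 6 (mod 9): 19·t ≡ 6 − 14 = -8 (mod 9).
    Reduce coefficients mod 9: 1·t ≡ 1 (mod 9).
    So t ≡ 1 (mod 9).
    Then x = 14 + 19·1 = 33, valid modulo lcm(19, 9) = 171: x ≡ 33 (mod 171).
  Combine with x ≡ 14 (mod 17); new modulus lcm = 2907.
    Write x = 33 + 171·t and substitute into x ≡ 14 (mod 17): 171·t ≡ 14 − 33 = -19 (mod 17).
    Reduce coefficients mod 17: 1·t ≡ 15 (mod 17).
    So t ≡ 15 (mod 17).
    Then x = 33 + 171·15 = 2598, valid modulo lcm(171, 17) = 2907: x ≡ 2598 (mod 2907).
  Combine with x ≡ 7 (mod 8); new modulus lcm = 23256.
    Write x = 2598 + 2907·t and substitute into x ≡ 7 (mod 8): 2907·t ≡ 7 − 2598 = -2591 (mod 8).
    Reduce coefficients mod 8: 3·t ≡ 1 (mod 8).
    The inverse of 3 mod 8 is 3 (since 3·3 = 9 = 1·8 + 1), so t ≡ 3·1 = 3 ≡ 3 (mod 8).
    Then x = 2598 + 2907·3 = 11319, valid modulo lcm(2907, 8) = 23256: x ≡ 11319 (mod 23256).
Verify against each original: 11319 mod 19 = 14, 11319 mod 9 = 6, 11319 mod 17 = 14, 11319 mod 8 = 7.

x ≡ 11319 (mod 23256).


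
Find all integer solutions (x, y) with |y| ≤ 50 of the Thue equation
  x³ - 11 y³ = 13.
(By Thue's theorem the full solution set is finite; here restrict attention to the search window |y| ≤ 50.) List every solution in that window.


The equation is x³ - 11y³ = 13. For fixed y, x³ = 11·y³ + 13, so a solution requires the RHS to be a perfect cube.
Strategy: iterate y from -50 to 50, compute RHS = 11·y³ + 13, and check whether it is a (positive or negative) perfect cube.
Check small values of y:
  y = 0: RHS = 13 is not a perfect cube.
  y = 1: RHS = 24 is not a perfect cube.
  y = -1: RHS = 2 is not a perfect cube.
  y = 2: RHS = 101 is not a perfect cube.
  y = -2: RHS = -75 is not a perfect cube.
  y = 3: RHS = 310 is not a perfect cube.
  y = -3: RHS = -284 is not a perfect cube.
Continuing the search up to |y| = 50 finds no solutions either.
No (x, y) in the scanned range satisfies the equation.

No integer solutions with |y| ≤ 50.


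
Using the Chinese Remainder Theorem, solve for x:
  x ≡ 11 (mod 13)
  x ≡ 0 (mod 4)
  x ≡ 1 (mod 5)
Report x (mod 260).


Moduli 13, 4, 5 are pairwise coprime; by CRT there is a unique solution modulo M = 13 · 4 · 5 = 260.
Solve pairwise, accumulating the modulus:
  Start with x ≡ 11 (mod 13).
  Combine with x ≡ 0 (mod 4): since gcd(13, 4) = 1, we get a unique residue mod 52.
    Write x = 11 + 13·t and substitute into x ≡ 0 (mod 4): 13·t ≡ 0 − 11 = -11 (mod 4).
    Reduce coefficients mod 4: 1·t ≡ 1 (mod 4).
    So t ≡ 1 (mod 4).
    Then x = 11 + 13·1 = 24, valid modulo lcm(13, 4) = 52: x ≡ 24 (mod 52).
  Combine with x ≡ 1 (mod 5): since gcd(52, 5) = 1, we get a unique residue mod 260.
    Write x = 24 + 52·t and substitute into x ≡ 1 (mod 5): 52·t ≡ 1 − 24 = -23 (mod 5).
    Reduce coefficients mod 5: 2·t ≡ 2 (mod 5).
    The inverse of 2 mod 5 is 3 (since 2·3 = 6 = 1·5 + 1), so t ≡ 3·2 = 6 ≡ 1 (mod 5).
    Then x = 24 + 52·1 = 76, valid modulo lcm(52, 5) = 260: x ≡ 76 (mod 260).
Verify: 76 mod 13 = 11 ✓, 76 mod 4 = 0 ✓, 76 mod 5 = 1 ✓.

x ≡ 76 (mod 260).


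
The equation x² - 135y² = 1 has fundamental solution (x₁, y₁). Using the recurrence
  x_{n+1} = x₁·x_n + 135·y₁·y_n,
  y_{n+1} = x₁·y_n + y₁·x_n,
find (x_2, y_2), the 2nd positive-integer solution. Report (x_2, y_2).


Step 1: Find the fundamental solution (x₁, y₁) of x² - 135y² = 1.
  Expand √135 as a continued fraction. a₀ = ⌊√135⌋ = 11; iterate m_{k+1} = d_k·a_k − m_k, d_{k+1} = (135 − m_{k+1}²)/d_k, a_{k+1} = ⌊(a₀ + m_{k+1})/d_{k+1}⌋ (starting m₀ = 0, d₀ = 1), with convergents p_k = a_k·p_{k-1} + p_{k-2}, q_k = a_k·q_{k-1} + q_{k-2} (p₋₁ = 1, q₋₁ = 0):
  k = 0: a₀ = 11; p₀/q₀ = 11/1; p₀² − 135·q₀² = 121 − 135 = -14.
  k = 1: m = 11, d = 14, a = ⌊(11 + 11)/14⌋ = 1; p/q = (1·11 + 1)/(1·1 + 0) = 12/1; p² − 135·q² = 144 − 135 = 9.
  k = 2: m = 3, d = 9, a = ⌊(11 + 3)/9⌋ = 1; p/q = (1·12 + 11)/(1·1 + 1) = 23/2; p² − 135·q² = 529 − 540 = -11.
  k = 3: m = 6, d = 11, a = ⌊(11 + 6)/11⌋ = 1; p/q = (1·23 + 12)/(1·2 + 1) = 35/3; p² − 135·q² = 1225 − 1215 = 10.
  k = 4: m = 5, d = 10, a = ⌊(11 + 5)/10⌋ = 1; p/q = (1·35 + 23)/(1·3 + 2) = 58/5; p² − 135·q² = 3364 − 3375 = -11.
  k = 5: m = 5, d = 11, a = ⌊(11 + 5)/11⌋ = 1; p/q = (1·58 + 35)/(1·5 + 3) = 93/8; p² − 135·q² = 8649 − 8640 = 9.
  k = 6: m = 6, d = 9, a = ⌊(11 + 6)/9⌋ = 1; p/q = (1·93 + 58)/(1·8 + 5) = 151/13; p² − 135·q² = 22801 − 22815 = -14.
  k = 7: m = 3, d = 14, a = ⌊(11 + 3)/14⌋ = 1; p/q = (1·151 + 93)/(1·13 + 8) = 244/21; p² − 135·q² = 59536 − 59535 = 1.
  The first convergent with p² − 135·q² = 1 gives the fundamental solution (x₁, y₁) = (244, 21).
Step 2: Apply the recurrence (x_{n+1}, y_{n+1}) = (x₁x_n + 135y₁y_n, x₁y_n + y₁x_n) repeatedly.
  From (x_1, y_1) = (244, 21): x_2 = 244·244 + 135·21·21 = 119071; y_2 = 244·21 + 21·244 = 10248.
Step 3: Verify x_2² - 135·y_2² = 14177903041 - 14177903040 = 1 (should be 1). ✓

(x_1, y_1) = (244, 21); (x_2, y_2) = (119071, 10248).


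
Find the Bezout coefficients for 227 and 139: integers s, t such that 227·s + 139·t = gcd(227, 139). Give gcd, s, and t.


Euclidean algorithm on (227, 139) — divide until remainder is 0:
  227 = 1 · 139 + 88
  139 = 1 · 88 + 51
  88 = 1 · 51 + 37
  51 = 1 · 37 + 14
  37 = 2 · 14 + 9
  14 = 1 · 9 + 5
  9 = 1 · 5 + 4
  5 = 1 · 4 + 1
  4 = 4 · 1 + 0
gcd(227, 139) = 1.
Track Bezout coefficients alongside the remainders: start with r₀ = 227 = a·1 + b·0 (s = 1, t = 0) and r₁ = 139 = a·0 + b·1 (s = 0, t = 1); each new remainder r_{k+1} = r_{k-1} − q_k·r_k inherits s_{k+1} = s_{k-1} − q_k·s_k, t_{k+1} = t_{k-1} − q_k·t_k, so r_k = a·s_k + b·t_k at every step:
  q = 1: r = 88, s = 1 − 1·0 = 1, t = 0 − 1·1 = -1  (check: 227·1 + 139·(-1) = 88)
  q = 1: r = 51, s = 0 − 1·1 = -1, t = 1 − 1·(-1) = 2  (check: 227·(-1) + 139·2 = 51)
  q = 1: r = 37, s = 1 − 1·(-1) = 2, t = -1 − 1·2 = -3  (check: 227·2 + 139·(-3) = 37)
  q = 1: r = 14, s = -1 − 1·2 = -3, t = 2 − 1·(-3) = 5  (check: 227·(-3) + 139·5 = 14)
  q = 2: r = 9, s = 2 − 2·(-3) = 8, t = -3 − 2·5 = -13  (check: 227·8 + 139·(-13) = 9)
  q = 1: r = 5, s = -3 − 1·8 = -11, t = 5 − 1·(-13) = 18  (check: 227·(-11) + 139·18 = 5)
  q = 1: r = 4, s = 8 − 1·(-11) = 19, t = -13 − 1·18 = -31  (check: 227·19 + 139·(-31) = 4)
  q = 1: r = 1, s = -11 − 1·19 = -30, t = 18 − 1·(-31) = 49  (check: 227·(-30) + 139·49 = 1)
The row with r = 1 (the gcd) gives the Bezout coefficients s = -30, t = 49.
Result: 227 · (-30) + 139 · (49) = 1.

gcd(227, 139) = 1; s = -30, t = 49 (check: 227·(-30) + 139·49 = 1).
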